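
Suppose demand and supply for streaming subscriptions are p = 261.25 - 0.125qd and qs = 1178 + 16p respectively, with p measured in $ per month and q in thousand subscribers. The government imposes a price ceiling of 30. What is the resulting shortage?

Inverting to quantity form: qd = 2090 - 8p.
At p = 30: qd = 1850 and qs = 1658.
Shortage = qd - qs = 1850 - 1658 = 192.

Shortage = 192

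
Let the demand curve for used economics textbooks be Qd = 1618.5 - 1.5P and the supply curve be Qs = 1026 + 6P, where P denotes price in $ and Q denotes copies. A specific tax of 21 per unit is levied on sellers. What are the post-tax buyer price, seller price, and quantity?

The tax drives a wedge P_b - P_s = 21. Substituting P_s = P_b - 21 into supply: Qs = 900 + 6P_b.
Set Qd = Qs: 1618.5 - 1.5P_b = 900 + 6P_b, so 718.5 = 7.5P_b and P_b = 95.8.
Then P_s = 95.8 - 21 = 74.8 and Q = 1618.5 - 1.5(95.8) = 1474.8.

P_b = 95.8, P_s = 74.8, Q = 1474.8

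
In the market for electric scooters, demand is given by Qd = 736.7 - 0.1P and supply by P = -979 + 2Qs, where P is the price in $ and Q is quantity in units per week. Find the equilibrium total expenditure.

Inverting to quantity form: Qs = 489.5 + 0.5P.
At equilibrium Qd = Qs, so 736.7 - 0.1P = 489.5 + 0.5P; collecting terms, 247.2 = 0.6P and P* = 412.
From the demand curve, Q* = 736.7 - 0.1(412) = 695.5.
Total expenditure = P* × Q* = 412 × 695.5 = 286546.

Total expenditure = 286546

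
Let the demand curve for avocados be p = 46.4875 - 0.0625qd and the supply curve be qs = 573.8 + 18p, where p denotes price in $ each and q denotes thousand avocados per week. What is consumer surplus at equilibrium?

Inverting to quantity form: qd = 743.8 - 16p.
Equating demand and supply, 743.8 - 16p = 573.8 + 18p gives 34p = 170, so p* = 5.
From the demand curve, q* = 743.8 - 16(5) = 663.8.
Demand choke price (qd = 0): p = 743.8/16 = 46.4875. Consumer surplus = ½ × (46.4875 - 5) × 663.8 = 13769.70125.

Consumer surplus = 13769.70125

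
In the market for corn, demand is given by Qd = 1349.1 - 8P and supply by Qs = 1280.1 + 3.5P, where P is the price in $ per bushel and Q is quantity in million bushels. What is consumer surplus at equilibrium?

At equilibrium Qd = Qs, so 1349.1 - 8P = 1280.1 + 3.5P; collecting terms, 69 = 11.5P and P* = 6.
Then Q* = 1349.1 - 8(6) = 1301.1.
Demand choke price (Qd = 0): P = 1349.1/8 = 168.6375. Consumer surplus = ½ × (168.6375 - 6) × 1301.1 = 105803.825625.

Consumer surplus = 105803.825625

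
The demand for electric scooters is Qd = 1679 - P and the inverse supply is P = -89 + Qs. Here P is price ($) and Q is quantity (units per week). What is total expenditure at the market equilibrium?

Solving each curve for Q: Qs = 89 + P.
The market clears where 1679 - P = 89 + P. Rearranging, 2P = 1590, hence P* = 795.
Then Q* = 1679 - 795 = 884.
Total expenditure = P* × Q* = 795 × 884 = 702780.

Total expenditure = 702780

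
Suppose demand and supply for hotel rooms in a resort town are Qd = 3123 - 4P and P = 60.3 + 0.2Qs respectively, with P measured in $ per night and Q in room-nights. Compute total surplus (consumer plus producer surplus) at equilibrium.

Rewriting in direct form: Qs = -301.5 + 5P.
At equilibrium Qd = Qs, so 3123 - 4P = -301.5 + 5P; collecting terms, 3424.5 = 9P and P* = 380.5.
From the demand curve, Q* = 3123 - 4(380.5) = 1601.
Demand choke price = 780.75; supply choke price = 60.3. CS = ½(780.75 - 380.5)(1601) = 320400.125; PS = ½(380.5 - 60.3)(1601) = 256320.1. Total surplus = 576720.225.

Total surplus = 576720.225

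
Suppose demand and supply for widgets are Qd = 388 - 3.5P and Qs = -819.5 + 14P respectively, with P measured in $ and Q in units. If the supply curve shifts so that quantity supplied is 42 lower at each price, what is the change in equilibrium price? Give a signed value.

ΔP = 2.4

At equilibrium Qd = Qs, so 388 - 3.5P = -819.5 + 14P; collecting terms, 1207.5 = 17.5P and P* = 69.
Substitute back: Q* = 388 - 3.5(69) = 146.5.
After the shift, supply is Qs = -861.5 + 14P.
The new intersection has 1249.5 = 17.5P, i.e. P = 71.4, Q = 138.1.
ΔP = 71.4 - 69 = 2.4.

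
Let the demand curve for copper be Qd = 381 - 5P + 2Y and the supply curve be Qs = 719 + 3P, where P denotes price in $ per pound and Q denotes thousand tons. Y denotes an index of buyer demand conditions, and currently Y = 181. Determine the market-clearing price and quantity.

P* = 3, Q* = 728

With Y = 181, demand is Qd = 743 - 5P.
Set Qd = Qs: 743 - 5P = 719 + 3P, so 24 = 8P and P* = 3.
Then Q* = 743 - 5(3) = 728.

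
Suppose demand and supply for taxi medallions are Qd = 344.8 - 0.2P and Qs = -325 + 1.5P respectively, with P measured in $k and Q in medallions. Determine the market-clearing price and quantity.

P* = 394, Q* = 266

Set Qd = Qs: 344.8 - 0.2P = -325 + 1.5P, so 669.8 = 1.7P and P* = 394.
Plugging P* into demand: Q* = 344.8 - 0.2(394) = 266.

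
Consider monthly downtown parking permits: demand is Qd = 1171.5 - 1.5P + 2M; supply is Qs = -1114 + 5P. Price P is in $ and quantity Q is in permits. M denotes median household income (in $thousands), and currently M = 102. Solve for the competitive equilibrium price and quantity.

P* = 383, Q* = 801

With M = 102, demand is Qd = 1375.5 - 1.5P.
At equilibrium Qd = Qs, so 1375.5 - 1.5P = -1114 + 5P; collecting terms, 2489.5 = 6.5P and P* = 383.
Then Q* = 1375.5 - 1.5(383) = 801.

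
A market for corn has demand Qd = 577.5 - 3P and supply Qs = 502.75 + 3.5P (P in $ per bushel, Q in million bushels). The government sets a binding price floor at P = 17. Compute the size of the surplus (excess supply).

At P = 17: Qd = 526.5 and Qs = 562.25.
Surplus = Qs - Qd = 562.25 - 526.5 = 35.75.

Surplus = 35.75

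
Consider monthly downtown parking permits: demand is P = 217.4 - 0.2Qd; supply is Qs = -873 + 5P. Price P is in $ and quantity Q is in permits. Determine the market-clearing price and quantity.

Inverting to quantity form: Qd = 1087 - 5P.
At equilibrium Qd = Qs, so 1087 - 5P = -873 + 5P; collecting terms, 1960 = 10P and P* = 196.
Substitute back: Q* = 1087 - 5(196) = 107.

P* = 196, Q* = 107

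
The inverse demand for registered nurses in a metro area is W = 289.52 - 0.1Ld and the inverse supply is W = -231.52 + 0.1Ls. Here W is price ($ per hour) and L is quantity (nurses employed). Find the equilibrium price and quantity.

W* = 29, L* = 2605.2

Solving each curve for L: Ld = 2895.2 - 10W and Ls = 2315.2 + 10W.
The market clears where 2895.2 - 10W = 2315.2 + 10W. Rearranging, 20W = 580, hence W* = 29.
Plugging W* into demand: L* = 2895.2 - 10(29) = 2605.2.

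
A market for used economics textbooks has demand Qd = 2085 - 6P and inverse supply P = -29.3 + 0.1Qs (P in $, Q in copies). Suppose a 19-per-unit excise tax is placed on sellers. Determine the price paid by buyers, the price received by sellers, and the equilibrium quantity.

P_b = 123.875, P_s = 104.875, Q = 1341.75

In direct form, Qs = 293 + 10P.
Sellers keep P_s = P_b - 19 per unit, so supply in terms of the buyer price is Qs = 103 + 10P_b.
Equate demand and the shifted supply: 2085 - 6P_b = 103 + 10P_b, giving 16P_b = 1982, so P_b = 123.875.
So P_s = 104.875 and the quantity traded is Q = 2085 - 6(123.875) = 1341.75.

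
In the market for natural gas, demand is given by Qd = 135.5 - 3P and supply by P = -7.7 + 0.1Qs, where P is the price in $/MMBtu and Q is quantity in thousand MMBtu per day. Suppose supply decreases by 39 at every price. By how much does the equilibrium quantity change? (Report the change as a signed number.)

ΔQ = -9

Inverting to quantity form: Qs = 77 + 10P.
At equilibrium Qd = Qs, so 135.5 - 3P = 77 + 10P; collecting terms, 58.5 = 13P and P* = 4.5.
Plugging P* into demand: Q* = 135.5 - 3(4.5) = 122.
After the shift, supply is Qs = 38 + 10P.
Re-solving, 13P = 97.5 gives P = 7.5 and Q = 113.
ΔQ = 113 - 122 = -9.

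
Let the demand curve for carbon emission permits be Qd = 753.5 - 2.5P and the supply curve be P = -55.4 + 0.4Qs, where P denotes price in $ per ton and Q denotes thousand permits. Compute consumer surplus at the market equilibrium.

In direct form, Qs = 138.5 + 2.5P.
At equilibrium Qd = Qs, so 753.5 - 2.5P = 138.5 + 2.5P; collecting terms, 615 = 5P and P* = 123.
From the demand curve, Q* = 753.5 - 2.5(123) = 446.
Demand choke price (Qd = 0): P = 753.5/2.5 = 301.4. Consumer surplus = ½ × (301.4 - 123) × 446 = 39783.2.

Consumer surplus = 39783.2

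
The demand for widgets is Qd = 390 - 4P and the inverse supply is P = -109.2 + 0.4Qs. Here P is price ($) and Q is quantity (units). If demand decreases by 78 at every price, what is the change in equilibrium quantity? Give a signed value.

Rewriting in direct form: Qs = 273 + 2.5P.
At equilibrium Qd = Qs, so 390 - 4P = 273 + 2.5P; collecting terms, 117 = 6.5P and P* = 18.
Then Q* = 390 - 4(18) = 318.
After the shift, demand is Qd = 312 - 4P.
Re-solving, 6.5P = 39 gives P = 6 and Q = 288.
ΔQ = 288 - 318 = -30.

ΔQ = -30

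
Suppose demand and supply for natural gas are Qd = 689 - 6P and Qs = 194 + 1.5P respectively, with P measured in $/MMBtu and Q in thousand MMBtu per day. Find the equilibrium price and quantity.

At equilibrium Qd = Qs, so 689 - 6P = 194 + 1.5P; collecting terms, 495 = 7.5P and P* = 66.
Then Q* = 689 - 6(66) = 293.

P* = 66, Q* = 293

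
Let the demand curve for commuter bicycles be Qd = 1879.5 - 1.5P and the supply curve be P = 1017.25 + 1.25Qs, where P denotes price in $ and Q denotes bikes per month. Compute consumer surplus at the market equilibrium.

Solving each curve for Q: Qs = -813.8 + 0.8P.
The market clears where 1879.5 - 1.5P = -813.8 + 0.8P. Rearranging, 2.3P = 2693.3, hence P* = 1171.
Plugging P* into demand: Q* = 1879.5 - 1.5(1171) = 123.
Demand choke price (Qd = 0): P = 1879.5/1.5 = 1253. Consumer surplus = ½ × (1253 - 1171) × 123 = 5043.

Consumer surplus = 5043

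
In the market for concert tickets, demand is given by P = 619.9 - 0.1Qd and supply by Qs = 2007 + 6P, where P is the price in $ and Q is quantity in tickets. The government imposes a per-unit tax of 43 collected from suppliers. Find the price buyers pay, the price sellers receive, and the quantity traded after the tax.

P_b = 278.125, P_s = 235.125, Q = 3417.75

Solving each curve for Q: Qd = 6199 - 10P.
Suppliers keep P_s = P_b - 43 per unit, so supply in terms of the buyer price is Qs = 1749 + 6P_b.
Set Qd = Qs: 6199 - 10P_b = 1749 + 6P_b, so 4450 = 16P_b and P_b = 278.125.
Then P_s = 278.125 - 43 = 235.125 and Q = 6199 - 10(278.125) = 3417.75.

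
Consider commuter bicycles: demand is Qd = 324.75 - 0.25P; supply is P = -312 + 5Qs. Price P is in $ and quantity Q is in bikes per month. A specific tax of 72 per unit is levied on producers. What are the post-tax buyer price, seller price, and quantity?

In direct form, Qs = 62.4 + 0.2P.
With a tax of 72 on producers, they supply based on the net price P_s = P_b - 72, so Qs = 48 + 0.2P_b.
Market clearing requires 324.75 - 0.25P_b = 48 + 0.2P_b; hence 276.75 = 0.45P_b and P_b = 615.
So P_s = 543 and the quantity traded is Q = 324.75 - 0.25(615) = 171.

P_b = 615, P_s = 543, Q = 171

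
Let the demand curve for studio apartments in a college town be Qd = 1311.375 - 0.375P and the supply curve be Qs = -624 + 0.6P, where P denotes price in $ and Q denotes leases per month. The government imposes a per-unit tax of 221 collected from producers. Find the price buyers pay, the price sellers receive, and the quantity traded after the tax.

Producers keep P_s = P_b - 221 per unit, so supply in terms of the buyer price is Qs = -756.6 + 0.6P_b.
Set Qd = Qs: 1311.375 - 0.375P_b = -756.6 + 0.6P_b, so 2067.975 = 0.975P_b and P_b = 2121.
So P_s = 1900 and the quantity traded is Q = 1311.375 - 0.375(2121) = 516.

P_b = 2121, P_s = 1900, Q = 516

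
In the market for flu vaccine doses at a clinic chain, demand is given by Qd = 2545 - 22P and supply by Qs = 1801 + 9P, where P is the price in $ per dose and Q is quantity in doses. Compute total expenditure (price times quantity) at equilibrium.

Total expenditure = 48408

The market clears where 2545 - 22P = 1801 + 9P. Rearranging, 31P = 744, hence P* = 24.
Substitute back: Q* = 2545 - 22(24) = 2017.
Total expenditure = P* × Q* = 24 × 2017 = 48408.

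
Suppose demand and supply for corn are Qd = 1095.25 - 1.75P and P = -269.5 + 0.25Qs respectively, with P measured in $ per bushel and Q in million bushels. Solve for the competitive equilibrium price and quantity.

Solving each curve for Q: Qs = 1078 + 4P.
Equating demand and supply, 1095.25 - 1.75P = 1078 + 4P gives 5.75P = 17.25, so P* = 3.
Substitute back: Q* = 1095.25 - 1.75(3) = 1090.

P* = 3, Q* = 1090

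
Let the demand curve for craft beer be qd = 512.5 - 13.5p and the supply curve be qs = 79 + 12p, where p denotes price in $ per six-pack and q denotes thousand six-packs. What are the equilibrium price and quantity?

p* = 17, q* = 283

Set qd = qs: 512.5 - 13.5p = 79 + 12p, so 433.5 = 25.5p and p* = 17.
Then q* = 512.5 - 13.5(17) = 283.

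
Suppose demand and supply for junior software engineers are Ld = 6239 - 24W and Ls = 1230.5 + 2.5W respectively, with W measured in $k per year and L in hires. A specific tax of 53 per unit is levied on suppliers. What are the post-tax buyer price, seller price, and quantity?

Suppliers keep W_s = W_b - 53 per unit, so supply in terms of the buyer price is Ls = 1098 + 2.5W_b.
Equate demand and the shifted supply: 6239 - 24W_b = 1098 + 2.5W_b, giving 26.5W_b = 5141, so W_b = 194.
Then W_s = 194 - 53 = 141 and L = 6239 - 24(194) = 1583.

W_b = 194, W_s = 141, L = 1583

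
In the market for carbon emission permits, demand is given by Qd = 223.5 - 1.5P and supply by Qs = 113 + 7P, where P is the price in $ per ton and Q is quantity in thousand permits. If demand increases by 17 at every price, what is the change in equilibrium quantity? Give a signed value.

ΔQ = 14

Equating demand and supply, 223.5 - 1.5P = 113 + 7P gives 8.5P = 110.5, so P* = 13.
Substitute back: Q* = 223.5 - 1.5(13) = 204.
After the shift, demand is Qd = 240.5 - 1.5P.
New equilibrium: 127.5 = 8.5P, so P = 15 and Q = 218.
ΔQ = 218 - 204 = 14.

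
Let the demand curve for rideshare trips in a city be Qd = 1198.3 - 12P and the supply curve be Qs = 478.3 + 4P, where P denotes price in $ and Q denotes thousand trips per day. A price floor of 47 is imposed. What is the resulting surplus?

Surplus = 32

Evaluating both curves at the floor price 47 gives Qd = 634.3, Qs = 666.3.
Surplus = Qs - Qd = 666.3 - 634.3 = 32.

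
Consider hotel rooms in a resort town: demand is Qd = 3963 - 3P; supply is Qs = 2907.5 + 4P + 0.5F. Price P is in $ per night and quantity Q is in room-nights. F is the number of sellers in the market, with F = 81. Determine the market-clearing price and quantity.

P* = 145, Q* = 3528

With F = 81, supply is Qs = 2948 + 4P.
Equating demand and supply, 3963 - 3P = 2948 + 4P gives 7P = 1015, so P* = 145.
Substitute back: Q* = 3963 - 3(145) = 3528.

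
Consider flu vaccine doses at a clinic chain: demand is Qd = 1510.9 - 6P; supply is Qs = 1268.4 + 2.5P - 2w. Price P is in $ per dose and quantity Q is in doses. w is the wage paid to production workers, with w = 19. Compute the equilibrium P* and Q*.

P* = 33, Q* = 1312.9

With w = 19, supply is Qs = 1230.4 + 2.5P.
Set Qd = Qs: 1510.9 - 6P = 1230.4 + 2.5P, so 280.5 = 8.5P and P* = 33.
From the demand curve, Q* = 1510.9 - 6(33) = 1312.9.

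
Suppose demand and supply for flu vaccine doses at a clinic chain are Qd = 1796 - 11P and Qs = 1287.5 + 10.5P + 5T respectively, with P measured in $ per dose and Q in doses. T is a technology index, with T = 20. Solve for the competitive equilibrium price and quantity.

With T = 20, supply is Qs = 1387.5 + 10.5P.
At equilibrium Qd = Qs, so 1796 - 11P = 1387.5 + 10.5P; collecting terms, 408.5 = 21.5P and P* = 19.
Substitute back: Q* = 1796 - 11(19) = 1587.

P* = 19, Q* = 1587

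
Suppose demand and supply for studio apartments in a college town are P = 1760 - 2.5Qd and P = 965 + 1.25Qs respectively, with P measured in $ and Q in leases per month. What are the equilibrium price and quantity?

Rewriting in direct form: Qd = 704 - 0.4P and Qs = -772 + 0.8P.
Equating demand and supply, 704 - 0.4P = -772 + 0.8P gives 1.2P = 1476, so P* = 1230.
Substitute back: Q* = 704 - 0.4(1230) = 212.

P* = 1230, Q* = 212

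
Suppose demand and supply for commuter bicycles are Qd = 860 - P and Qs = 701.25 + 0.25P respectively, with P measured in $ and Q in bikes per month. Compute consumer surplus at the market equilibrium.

Consumer surplus = 268644.5

Equating demand and supply, 860 - P = 701.25 + 0.25P gives 1.25P = 158.75, so P* = 127.
Substitute back: Q* = 860 - 127 = 733.
Demand choke price (Qd = 0): P = 860. Consumer surplus = ½ × (860 - 127) × 733 = 268644.5.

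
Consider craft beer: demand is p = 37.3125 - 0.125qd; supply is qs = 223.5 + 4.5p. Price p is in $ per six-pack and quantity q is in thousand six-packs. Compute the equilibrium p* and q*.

Solving each curve for q: qd = 298.5 - 8p.
The market clears where 298.5 - 8p = 223.5 + 4.5p. Rearranging, 12.5p = 75, hence p* = 6.
Then q* = 298.5 - 8(6) = 250.5.

p* = 6, q* = 250.5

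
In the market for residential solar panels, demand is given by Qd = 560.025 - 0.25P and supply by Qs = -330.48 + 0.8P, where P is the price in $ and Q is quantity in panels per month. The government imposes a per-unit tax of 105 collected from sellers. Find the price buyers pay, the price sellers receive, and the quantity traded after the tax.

P_b = 928.1, P_s = 823.1, Q = 328

Sellers keep P_s = P_b - 105 per unit, so supply in terms of the buyer price is Qs = -414.48 + 0.8P_b.
Equate demand and the shifted supply: 560.025 - 0.25P_b = -414.48 + 0.8P_b, giving 1.05P_b = 974.505, so P_b = 928.1.
So P_s = 823.1 and the quantity traded is Q = 560.025 - 0.25(928.1) = 328.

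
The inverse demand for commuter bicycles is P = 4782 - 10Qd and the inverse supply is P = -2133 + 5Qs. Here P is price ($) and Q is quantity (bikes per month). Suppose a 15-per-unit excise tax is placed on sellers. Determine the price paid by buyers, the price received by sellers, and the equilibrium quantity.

Solving each curve for Q: Qd = 478.2 - 0.1P and Qs = 426.6 + 0.2P.
With a tax of 15 on sellers, they supply based on the net price P_s = P_b - 15, so Qs = 423.6 + 0.2P_b.
Market clearing requires 478.2 - 0.1P_b = 423.6 + 0.2P_b; hence 54.6 = 0.3P_b and P_b = 182.
Then P_s = 182 - 15 = 167 and Q = 478.2 - 0.1(182) = 460.

P_b = 182, P_s = 167, Q = 460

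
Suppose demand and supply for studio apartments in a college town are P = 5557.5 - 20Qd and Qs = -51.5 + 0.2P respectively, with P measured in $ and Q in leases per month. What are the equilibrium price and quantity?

P* = 1317.5, Q* = 212

In direct form, Qd = 277.875 - 0.05P.
Set Qd = Qs: 277.875 - 0.05P = -51.5 + 0.2P, so 329.375 = 0.25P and P* = 1317.5.
Then Q* = 277.875 - 0.05(1317.5) = 212.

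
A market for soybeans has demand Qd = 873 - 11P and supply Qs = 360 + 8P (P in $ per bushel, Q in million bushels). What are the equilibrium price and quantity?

P* = 27, Q* = 576

At equilibrium Qd = Qs, so 873 - 11P = 360 + 8P; collecting terms, 513 = 19P and P* = 27.
Substitute back: Q* = 873 - 11(27) = 576.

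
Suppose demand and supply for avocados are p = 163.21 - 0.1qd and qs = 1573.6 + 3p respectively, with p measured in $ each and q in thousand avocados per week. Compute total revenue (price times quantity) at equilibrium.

In direct form, qd = 1632.1 - 10p.
At equilibrium qd = qs, so 1632.1 - 10p = 1573.6 + 3p; collecting terms, 58.5 = 13p and p* = 4.5.
Plugging p* into demand: q* = 1632.1 - 10(4.5) = 1587.1.
Total revenue = p* × q* = 4.5 × 1587.1 = 7141.95.

Total revenue = 7141.95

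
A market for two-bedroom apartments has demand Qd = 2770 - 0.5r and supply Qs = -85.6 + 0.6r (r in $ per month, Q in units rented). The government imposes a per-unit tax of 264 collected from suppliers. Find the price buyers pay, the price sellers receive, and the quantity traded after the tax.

r_b = 2740, r_s = 2476, Q = 1400

Suppliers keep r_s = r_b - 264 per unit, so supply in terms of the buyer price is Qs = -244 + 0.6r_b.
Market clearing requires 2770 - 0.5r_b = -244 + 0.6r_b; hence 3014 = 1.1r_b and r_b = 2740.
So r_s = 2476 and the quantity traded is Q = 2770 - 0.5(2740) = 1400.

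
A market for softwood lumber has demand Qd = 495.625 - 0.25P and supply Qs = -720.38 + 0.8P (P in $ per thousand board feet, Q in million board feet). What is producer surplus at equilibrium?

Producer surplus = 26548.25625

The market clears where 495.625 - 0.25P = -720.38 + 0.8P. Rearranging, 1.05P = 1216.005, hence P* = 1158.1.
From the demand curve, Q* = 495.625 - 0.25(1158.1) = 206.1.
Supply choke price (Qs = 0): P = 900.475. Producer surplus = ½ × (1158.1 - 900.475) × 206.1 = 26548.25625.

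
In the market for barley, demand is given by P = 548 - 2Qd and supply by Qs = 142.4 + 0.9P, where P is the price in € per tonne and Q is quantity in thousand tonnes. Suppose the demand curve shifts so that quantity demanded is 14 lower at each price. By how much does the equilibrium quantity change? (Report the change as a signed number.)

ΔQ = -9

Solving each curve for Q: Qd = 274 - 0.5P.
The market clears where 274 - 0.5P = 142.4 + 0.9P. Rearranging, 1.4P = 131.6, hence P* = 94.
Substitute back: Q* = 274 - 0.5(94) = 227.
After the shift, demand is Qd = 260 - 0.5P.
New equilibrium: 117.6 = 1.4P, so P = 84 and Q = 218.
ΔQ = 218 - 227 = -9.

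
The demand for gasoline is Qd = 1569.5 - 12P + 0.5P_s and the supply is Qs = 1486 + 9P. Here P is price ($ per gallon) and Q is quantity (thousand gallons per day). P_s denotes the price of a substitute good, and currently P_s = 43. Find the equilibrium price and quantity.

P* = 5, Q* = 1531

With P_s = 43, demand is Qd = 1591 - 12P.
Equating demand and supply, 1591 - 12P = 1486 + 9P gives 21P = 105, so P* = 5.
From the demand curve, Q* = 1591 - 12(5) = 1531.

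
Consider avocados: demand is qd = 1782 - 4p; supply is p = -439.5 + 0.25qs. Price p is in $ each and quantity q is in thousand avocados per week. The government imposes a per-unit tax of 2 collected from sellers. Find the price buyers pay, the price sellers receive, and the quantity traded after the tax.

Rewriting in direct form: qs = 1758 + 4p.
Sellers keep p_s = p_b - 2 per unit, so supply in terms of the buyer price is qs = 1750 + 4p_b.
Set qd = qs: 1782 - 4p_b = 1750 + 4p_b, so 32 = 8p_b and p_b = 4.
So p_s = 2 and the quantity traded is q = 1782 - 4(4) = 1766.

p_b = 4, p_s = 2, q = 1766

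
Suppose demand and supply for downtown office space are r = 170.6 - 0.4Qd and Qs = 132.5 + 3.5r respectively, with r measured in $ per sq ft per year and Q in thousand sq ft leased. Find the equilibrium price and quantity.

r* = 49, Q* = 304

In direct form, Qd = 426.5 - 2.5r.
Equating demand and supply, 426.5 - 2.5r = 132.5 + 3.5r gives 6r = 294, so r* = 49.
Plugging r* into demand: Q* = 426.5 - 2.5(49) = 304.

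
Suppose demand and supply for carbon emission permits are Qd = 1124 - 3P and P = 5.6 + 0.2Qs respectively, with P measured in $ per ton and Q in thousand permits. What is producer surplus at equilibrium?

Producer surplus = 47886.4

Solving each curve for Q: Qs = -28 + 5P.
Set Qd = Qs: 1124 - 3P = -28 + 5P, so 1152 = 8P and P* = 144.
Then Q* = 1124 - 3(144) = 692.
Supply choke price (Qs = 0): P = 5.6. Producer surplus = ½ × (144 - 5.6) × 692 = 47886.4.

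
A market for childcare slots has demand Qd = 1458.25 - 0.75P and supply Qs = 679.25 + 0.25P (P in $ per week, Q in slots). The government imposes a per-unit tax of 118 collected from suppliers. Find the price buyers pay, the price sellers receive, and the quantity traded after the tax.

The tax drives a wedge P_b - P_s = 118. Substituting P_s = P_b - 118 into supply: Qs = 649.75 + 0.25P_b.
Equate demand and the shifted supply: 1458.25 - 0.75P_b = 649.75 + 0.25P_b, giving P_b = 808.5, so P_b = 808.5.
So P_s = 690.5 and the quantity traded is Q = 1458.25 - 0.75(808.5) = 851.875.

P_b = 808.5, P_s = 690.5, Q = 851.875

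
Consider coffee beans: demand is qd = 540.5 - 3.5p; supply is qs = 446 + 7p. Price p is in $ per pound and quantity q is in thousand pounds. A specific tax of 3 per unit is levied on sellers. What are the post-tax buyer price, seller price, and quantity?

p_b = 11, p_s = 8, q = 502

With a tax of 3 on sellers, they supply based on the net price p_s = p_b - 3, so qs = 425 + 7p_b.
Set qd = qs: 540.5 - 3.5p_b = 425 + 7p_b, so 115.5 = 10.5p_b and p_b = 11.
Then p_s = 11 - 3 = 8 and q = 540.5 - 3.5(11) = 502.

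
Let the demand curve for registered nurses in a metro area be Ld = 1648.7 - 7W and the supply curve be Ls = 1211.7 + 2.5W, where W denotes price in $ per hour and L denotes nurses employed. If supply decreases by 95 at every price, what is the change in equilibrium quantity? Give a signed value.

The market clears where 1648.7 - 7W = 1211.7 + 2.5W. Rearranging, 9.5W = 437, hence W* = 46.
Substitute back: L* = 1648.7 - 7(46) = 1326.7.
After the shift, supply is Ls = 1116.7 + 2.5W.
The new intersection has 532 = 9.5W, i.e. W = 56, L = 1256.7.
ΔL = 1256.7 - 1326.7 = -70.

ΔL = -70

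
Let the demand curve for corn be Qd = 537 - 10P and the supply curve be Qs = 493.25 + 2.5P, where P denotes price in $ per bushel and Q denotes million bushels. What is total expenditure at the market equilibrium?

Total expenditure = 1757

At equilibrium Qd = Qs, so 537 - 10P = 493.25 + 2.5P; collecting terms, 43.75 = 12.5P and P* = 3.5.
Plugging P* into demand: Q* = 537 - 10(3.5) = 502.
Total expenditure = P* × Q* = 3.5 × 502 = 1757.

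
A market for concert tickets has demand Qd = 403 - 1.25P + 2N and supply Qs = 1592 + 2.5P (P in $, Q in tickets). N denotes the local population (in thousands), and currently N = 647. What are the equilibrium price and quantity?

P* = 28, Q* = 1662

With N = 647, demand is Qd = 1697 - 1.25P.
Set Qd = Qs: 1697 - 1.25P = 1592 + 2.5P, so 105 = 3.75P and P* = 28.
From the demand curve, Q* = 1697 - 1.25(28) = 1662.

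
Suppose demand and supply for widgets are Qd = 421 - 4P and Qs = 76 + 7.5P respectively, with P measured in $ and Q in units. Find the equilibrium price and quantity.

P* = 30, Q* = 301

At equilibrium Qd = Qs, so 421 - 4P = 76 + 7.5P; collecting terms, 345 = 11.5P and P* = 30.
From the demand curve, Q* = 421 - 4(30) = 301.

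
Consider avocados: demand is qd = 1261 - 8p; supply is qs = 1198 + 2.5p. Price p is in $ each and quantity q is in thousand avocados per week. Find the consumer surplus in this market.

Consumer surplus = 91960.5625

At equilibrium qd = qs, so 1261 - 8p = 1198 + 2.5p; collecting terms, 63 = 10.5p and p* = 6.
Plugging p* into demand: q* = 1261 - 8(6) = 1213.
Demand choke price (qd = 0): p = 1261/8 = 157.625. Consumer surplus = ½ × (157.625 - 6) × 1213 = 91960.5625.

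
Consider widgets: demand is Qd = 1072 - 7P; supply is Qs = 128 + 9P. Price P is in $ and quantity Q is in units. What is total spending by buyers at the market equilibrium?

At equilibrium Qd = Qs, so 1072 - 7P = 128 + 9P; collecting terms, 944 = 16P and P* = 59.
Substitute back: Q* = 1072 - 7(59) = 659.
Total spending by buyers = P* × Q* = 59 × 659 = 38881.

Total spending by buyers = 38881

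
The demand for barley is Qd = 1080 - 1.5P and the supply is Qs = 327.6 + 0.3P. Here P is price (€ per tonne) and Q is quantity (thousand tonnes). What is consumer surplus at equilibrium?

Consumer surplus = 68403

At equilibrium Qd = Qs, so 1080 - 1.5P = 327.6 + 0.3P; collecting terms, 752.4 = 1.8P and P* = 418.
From the demand curve, Q* = 1080 - 1.5(418) = 453.
Demand choke price (Qd = 0): P = 1080/1.5 = 720. Consumer surplus = ½ × (720 - 418) × 453 = 68403.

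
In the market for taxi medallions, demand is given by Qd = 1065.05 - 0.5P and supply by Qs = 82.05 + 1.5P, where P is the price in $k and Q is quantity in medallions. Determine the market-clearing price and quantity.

P* = 491.5, Q* = 819.3

Equating demand and supply, 1065.05 - 0.5P = 82.05 + 1.5P gives 2P = 983, so P* = 491.5.
Substitute back: Q* = 1065.05 - 0.5(491.5) = 819.3.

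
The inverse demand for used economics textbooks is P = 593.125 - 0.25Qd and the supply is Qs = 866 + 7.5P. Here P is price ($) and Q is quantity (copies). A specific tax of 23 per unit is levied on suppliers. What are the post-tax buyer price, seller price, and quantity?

Solving each curve for Q: Qd = 2372.5 - 4P.
The tax drives a wedge P_b - P_s = 23. Substituting P_s = P_b - 23 into supply: Qs = 693.5 + 7.5P_b.
Set Qd = Qs: 2372.5 - 4P_b = 693.5 + 7.5P_b, so 1679 = 11.5P_b and P_b = 146.
Then P_s = 146 - 23 = 123 and Q = 2372.5 - 4(146) = 1788.5.

P_b = 146, P_s = 123, Q = 1788.5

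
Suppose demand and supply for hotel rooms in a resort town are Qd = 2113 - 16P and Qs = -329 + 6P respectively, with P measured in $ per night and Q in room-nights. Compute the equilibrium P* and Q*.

At equilibrium Qd = Qs, so 2113 - 16P = -329 + 6P; collecting terms, 2442 = 22P and P* = 111.
From the demand curve, Q* = 2113 - 16(111) = 337.

P* = 111, Q* = 337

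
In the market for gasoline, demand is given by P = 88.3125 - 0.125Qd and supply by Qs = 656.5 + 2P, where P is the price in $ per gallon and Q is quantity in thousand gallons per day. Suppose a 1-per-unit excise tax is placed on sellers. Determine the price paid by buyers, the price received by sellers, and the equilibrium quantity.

Inverting to quantity form: Qd = 706.5 - 8P.
Sellers keep P_s = P_b - 1 per unit, so supply in terms of the buyer price is Qs = 654.5 + 2P_b.
Market clearing requires 706.5 - 8P_b = 654.5 + 2P_b; hence 52 = 10P_b and P_b = 5.2.
Then P_s = 5.2 - 1 = 4.2 and Q = 706.5 - 8(5.2) = 664.9.

P_b = 5.2, P_s = 4.2, Q = 664.9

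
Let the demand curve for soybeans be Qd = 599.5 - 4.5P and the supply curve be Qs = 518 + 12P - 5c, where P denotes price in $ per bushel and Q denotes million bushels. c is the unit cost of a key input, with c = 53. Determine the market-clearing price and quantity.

With c = 53, supply is Qs = 253 + 12P.
Equating demand and supply, 599.5 - 4.5P = 253 + 12P gives 16.5P = 346.5, so P* = 21.
Substitute back: Q* = 599.5 - 4.5(21) = 505.

P* = 21, Q* = 505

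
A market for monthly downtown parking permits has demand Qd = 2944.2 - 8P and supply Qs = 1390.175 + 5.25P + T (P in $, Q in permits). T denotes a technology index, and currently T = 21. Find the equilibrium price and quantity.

With T = 21, supply is Qs = 1411.175 + 5.25P.
Set Qd = Qs: 2944.2 - 8P = 1411.175 + 5.25P, so 1533.025 = 13.25P and P* = 115.7.
Then Q* = 2944.2 - 8(115.7) = 2018.6.

P* = 115.7, Q* = 2018.6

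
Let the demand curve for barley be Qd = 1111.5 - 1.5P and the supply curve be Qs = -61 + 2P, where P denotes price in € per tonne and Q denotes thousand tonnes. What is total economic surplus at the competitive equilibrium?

The market clears where 1111.5 - 1.5P = -61 + 2P. Rearranging, 3.5P = 1172.5, hence P* = 335.
Substitute back: Q* = 1111.5 - 1.5(335) = 609.
Demand choke price = 741; supply choke price = 30.5. CS = ½(741 - 335)(609) = 123627; PS = ½(335 - 30.5)(609) = 92720.25. Total surplus = 216347.25.

Total surplus = 216347.25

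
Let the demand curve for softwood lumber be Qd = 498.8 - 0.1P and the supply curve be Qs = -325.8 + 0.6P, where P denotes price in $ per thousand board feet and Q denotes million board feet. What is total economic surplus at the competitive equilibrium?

The market clears where 498.8 - 0.1P = -325.8 + 0.6P. Rearranging, 0.7P = 824.6, hence P* = 1178.
From the demand curve, Q* = 498.8 - 0.1(1178) = 381.
Demand choke price = 4988; supply choke price = 543. CS = ½(4988 - 1178)(381) = 725805; PS = ½(1178 - 543)(381) = 120967.5. Total surplus = 846772.5.

Total surplus = 846772.5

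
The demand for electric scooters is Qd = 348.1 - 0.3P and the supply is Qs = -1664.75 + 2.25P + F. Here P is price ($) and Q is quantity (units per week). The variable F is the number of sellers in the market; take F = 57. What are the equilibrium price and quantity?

P* = 767, Q* = 118

With F = 57, supply is Qs = -1607.75 + 2.25P.
At equilibrium Qd = Qs, so 348.1 - 0.3P = -1607.75 + 2.25P; collecting terms, 1955.85 = 2.55P and P* = 767.
From the demand curve, Q* = 348.1 - 0.3(767) = 118.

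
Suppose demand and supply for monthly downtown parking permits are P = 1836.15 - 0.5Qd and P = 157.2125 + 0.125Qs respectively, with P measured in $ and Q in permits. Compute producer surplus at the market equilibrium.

Solving each curve for Q: Qd = 3672.3 - 2P and Qs = -1257.7 + 8P.
At equilibrium Qd = Qs, so 3672.3 - 2P = -1257.7 + 8P; collecting terms, 4930 = 10P and P* = 493.
Plugging P* into demand: Q* = 3672.3 - 2(493) = 2686.3.
Supply choke price (Qs = 0): P = 157.2125. Producer surplus = ½ × (493 - 157.2125) × 2686.3 = 451012.980625.

Producer surplus = 451012.980625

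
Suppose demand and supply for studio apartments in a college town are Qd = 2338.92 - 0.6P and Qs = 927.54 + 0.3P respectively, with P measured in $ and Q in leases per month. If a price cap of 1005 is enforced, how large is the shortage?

Shortage = 506.88

At P = 1005: Qd = 1735.92 and Qs = 1229.04.
Shortage = Qd - Qs = 1735.92 - 1229.04 = 506.88.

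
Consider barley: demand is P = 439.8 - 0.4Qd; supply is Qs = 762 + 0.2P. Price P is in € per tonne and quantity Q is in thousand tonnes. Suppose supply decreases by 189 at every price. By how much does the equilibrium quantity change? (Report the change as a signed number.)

ΔQ = -175

Solving each curve for Q: Qd = 1099.5 - 2.5P.
The market clears where 1099.5 - 2.5P = 762 + 0.2P. Rearranging, 2.7P = 337.5, hence P* = 125.
From the demand curve, Q* = 1099.5 - 2.5(125) = 787.
After the shift, supply is Qs = 573 + 0.2P.
Re-solving, 2.7P = 526.5 gives P = 195 and Q = 612.
ΔQ = 612 - 787 = -175.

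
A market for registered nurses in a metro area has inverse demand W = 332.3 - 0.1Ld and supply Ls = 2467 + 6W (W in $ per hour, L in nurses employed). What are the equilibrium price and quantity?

Rewriting in direct form: Ld = 3323 - 10W.
Equating demand and supply, 3323 - 10W = 2467 + 6W gives 16W = 856, so W* = 53.5.
Then L* = 3323 - 10(53.5) = 2788.

W* = 53.5, L* = 2788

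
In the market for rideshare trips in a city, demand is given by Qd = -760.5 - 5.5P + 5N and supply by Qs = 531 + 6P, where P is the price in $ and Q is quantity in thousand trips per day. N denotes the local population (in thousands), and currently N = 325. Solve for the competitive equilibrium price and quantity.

With N = 325, demand is Qd = 864.5 - 5.5P.
Set Qd = Qs: 864.5 - 5.5P = 531 + 6P, so 333.5 = 11.5P and P* = 29.
Plugging P* into demand: Q* = 864.5 - 5.5(29) = 705.

P* = 29, Q* = 705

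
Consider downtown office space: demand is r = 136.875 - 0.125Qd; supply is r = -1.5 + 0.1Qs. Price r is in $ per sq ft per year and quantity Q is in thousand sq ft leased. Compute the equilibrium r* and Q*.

Inverting to quantity form: Qd = 1095 - 8r and Qs = 15 + 10r.
The market clears where 1095 - 8r = 15 + 10r. Rearranging, 18r = 1080, hence r* = 60.
Substitute back: Q* = 1095 - 8(60) = 615.

r* = 60, Q* = 615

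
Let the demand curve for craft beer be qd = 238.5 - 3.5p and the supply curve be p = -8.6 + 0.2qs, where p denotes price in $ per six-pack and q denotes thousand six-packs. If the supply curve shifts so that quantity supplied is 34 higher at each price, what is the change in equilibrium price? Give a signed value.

Δp = -4

In direct form, qs = 43 + 5p.
Set qd = qs: 238.5 - 3.5p = 43 + 5p, so 195.5 = 8.5p and p* = 23.
Substitute back: q* = 238.5 - 3.5(23) = 158.
After the shift, supply is qs = 77 + 5p.
The new intersection has 161.5 = 8.5p, i.e. p = 19, q = 172.
Δp = 19 - 23 = -4.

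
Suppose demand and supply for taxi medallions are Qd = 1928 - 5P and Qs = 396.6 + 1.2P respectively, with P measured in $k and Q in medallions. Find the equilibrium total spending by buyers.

Equating demand and supply, 1928 - 5P = 396.6 + 1.2P gives 6.2P = 1531.4, so P* = 247.
Plugging P* into demand: Q* = 1928 - 5(247) = 693.
Total spending by buyers = P* × Q* = 247 × 693 = 171171.

Total spending by buyers = 171171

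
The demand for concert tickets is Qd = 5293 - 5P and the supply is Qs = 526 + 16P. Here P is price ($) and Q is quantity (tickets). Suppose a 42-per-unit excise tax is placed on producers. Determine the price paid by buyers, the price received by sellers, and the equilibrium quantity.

Producers keep P_s = P_b - 42 per unit, so supply in terms of the buyer price is Qs = -146 + 16P_b.
Equate demand and the shifted supply: 5293 - 5P_b = -146 + 16P_b, giving 21P_b = 5439, so P_b = 259.
Then P_s = 259 - 42 = 217 and Q = 5293 - 5(259) = 3998.

P_b = 259, P_s = 217, Q = 3998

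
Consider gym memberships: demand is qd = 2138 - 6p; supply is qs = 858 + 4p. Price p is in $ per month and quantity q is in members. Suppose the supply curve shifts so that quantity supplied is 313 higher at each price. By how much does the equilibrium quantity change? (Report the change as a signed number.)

At equilibrium qd = qs, so 2138 - 6p = 858 + 4p; collecting terms, 1280 = 10p and p* = 128.
Substitute back: q* = 2138 - 6(128) = 1370.
After the shift, supply is qs = 1171 + 4p.
Re-solving, 10p = 967 gives p = 96.7 and q = 1557.8.
Δq = 1557.8 - 1370 = 187.8.

Δq = 187.8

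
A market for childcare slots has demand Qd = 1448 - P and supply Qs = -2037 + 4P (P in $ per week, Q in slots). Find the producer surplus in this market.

Producer surplus = 70500.125

Equating demand and supply, 1448 - P = -2037 + 4P gives 5P = 3485, so P* = 697.
Plugging P* into demand: Q* = 1448 - 697 = 751.
Supply choke price (Qs = 0): P = 509.25. Producer surplus = ½ × (697 - 509.25) × 751 = 70500.125.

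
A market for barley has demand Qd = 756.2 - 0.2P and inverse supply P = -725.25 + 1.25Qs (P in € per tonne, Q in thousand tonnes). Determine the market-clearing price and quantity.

P* = 176, Q* = 721

Solving each curve for Q: Qs = 580.2 + 0.8P.
Equating demand and supply, 756.2 - 0.2P = 580.2 + 0.8P gives P = 176, so P* = 176.
From the demand curve, Q* = 756.2 - 0.2(176) = 721.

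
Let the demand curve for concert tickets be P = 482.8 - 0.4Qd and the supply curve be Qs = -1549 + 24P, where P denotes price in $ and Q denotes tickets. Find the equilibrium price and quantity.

P* = 104, Q* = 947

Inverting to quantity form: Qd = 1207 - 2.5P.
At equilibrium Qd = Qs, so 1207 - 2.5P = -1549 + 24P; collecting terms, 2756 = 26.5P and P* = 104.
From the demand curve, Q* = 1207 - 2.5(104) = 947.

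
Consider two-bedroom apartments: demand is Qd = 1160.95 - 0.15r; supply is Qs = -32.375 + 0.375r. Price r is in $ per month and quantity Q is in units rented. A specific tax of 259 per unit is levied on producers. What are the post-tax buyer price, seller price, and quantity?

r_b = 2458, r_s = 2199, Q = 792.25

The tax drives a wedge r_b - r_s = 259. Substituting r_s = r_b - 259 into supply: Qs = -129.5 + 0.375r_b.
Set Qd = Qs: 1160.95 - 0.15r_b = -129.5 + 0.375r_b, so 1290.45 = 0.525r_b and r_b = 2458.
So r_s = 2199 and the quantity traded is Q = 1160.95 - 0.15(2458) = 792.25.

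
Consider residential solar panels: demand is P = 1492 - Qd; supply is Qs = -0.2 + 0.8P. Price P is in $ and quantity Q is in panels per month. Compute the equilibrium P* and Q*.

In direct form, Qd = 1492 - P.
The market clears where 1492 - P = -0.2 + 0.8P. Rearranging, 1.8P = 1492.2, hence P* = 829.
From the demand curve, Q* = 1492 - 829 = 663.

P* = 829, Q* = 663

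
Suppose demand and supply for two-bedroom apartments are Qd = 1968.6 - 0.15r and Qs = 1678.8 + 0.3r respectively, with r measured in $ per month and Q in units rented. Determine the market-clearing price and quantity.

Set Qd = Qs: 1968.6 - 0.15r = 1678.8 + 0.3r, so 289.8 = 0.45r and r* = 644.
From the demand curve, Q* = 1968.6 - 0.15(644) = 1872.

r* = 644, Q* = 1872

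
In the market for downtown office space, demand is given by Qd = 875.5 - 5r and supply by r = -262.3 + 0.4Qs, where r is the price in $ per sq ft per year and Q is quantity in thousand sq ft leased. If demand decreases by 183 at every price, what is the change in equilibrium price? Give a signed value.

In direct form, Qs = 655.75 + 2.5r.
At equilibrium Qd = Qs, so 875.5 - 5r = 655.75 + 2.5r; collecting terms, 219.75 = 7.5r and r* = 29.3.
Plugging r* into demand: Q* = 875.5 - 5(29.3) = 729.
After the shift, demand is Qd = 692.5 - 5r.
The new intersection has 36.75 = 7.5r, i.e. r = 4.9, Q = 668.
Δr = 4.9 - 29.3 = -24.4.

Δr = -24.4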